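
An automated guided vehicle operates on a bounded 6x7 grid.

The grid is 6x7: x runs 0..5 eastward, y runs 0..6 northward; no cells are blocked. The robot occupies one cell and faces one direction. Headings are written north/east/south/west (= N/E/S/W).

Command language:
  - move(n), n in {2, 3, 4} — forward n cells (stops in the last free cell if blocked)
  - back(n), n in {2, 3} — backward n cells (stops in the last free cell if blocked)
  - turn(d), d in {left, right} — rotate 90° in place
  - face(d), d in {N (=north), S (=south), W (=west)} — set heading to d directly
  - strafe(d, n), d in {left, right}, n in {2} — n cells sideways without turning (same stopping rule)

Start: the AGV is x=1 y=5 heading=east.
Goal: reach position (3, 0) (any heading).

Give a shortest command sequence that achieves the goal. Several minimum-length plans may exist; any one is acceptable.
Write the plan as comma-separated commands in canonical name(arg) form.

start: x=1 y=5 heading=east
t=1 strafe(right, 2) ⇒ x=1 y=3 heading=east
t=2 strafe(right, 2) ⇒ x=1 y=1 heading=east
t=3 strafe(right, 2) ⇒ x=1 y=0 heading=east
t=4 move(2) ⇒ x=3 y=0 heading=east
nothing shorter than 4 reaches the goal.

strafe(right, 2), strafe(right, 2), strafe(right, 2), move(2)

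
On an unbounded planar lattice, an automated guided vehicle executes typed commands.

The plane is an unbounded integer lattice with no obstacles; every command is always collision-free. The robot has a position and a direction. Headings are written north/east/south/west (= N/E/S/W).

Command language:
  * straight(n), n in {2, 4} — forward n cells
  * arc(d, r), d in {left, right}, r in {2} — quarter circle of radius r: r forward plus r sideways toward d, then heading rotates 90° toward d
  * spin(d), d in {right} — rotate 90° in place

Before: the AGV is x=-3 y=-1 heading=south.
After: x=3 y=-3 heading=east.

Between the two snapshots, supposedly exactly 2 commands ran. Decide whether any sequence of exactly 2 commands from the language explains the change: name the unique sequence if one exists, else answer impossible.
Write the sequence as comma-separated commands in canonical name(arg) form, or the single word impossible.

arc(left, 2), straight(4)

key: order matters: swapping arc(left, 2) and straight(4) lands elsewhere
begin: x=-3 y=-1 heading=south
t=1 arc(left, 2) ⇒ x=-1 y=-3 heading=east
t=2 straight(4) ⇒ x=3 y=-3 heading=east
all 25 alternatives checked — unique.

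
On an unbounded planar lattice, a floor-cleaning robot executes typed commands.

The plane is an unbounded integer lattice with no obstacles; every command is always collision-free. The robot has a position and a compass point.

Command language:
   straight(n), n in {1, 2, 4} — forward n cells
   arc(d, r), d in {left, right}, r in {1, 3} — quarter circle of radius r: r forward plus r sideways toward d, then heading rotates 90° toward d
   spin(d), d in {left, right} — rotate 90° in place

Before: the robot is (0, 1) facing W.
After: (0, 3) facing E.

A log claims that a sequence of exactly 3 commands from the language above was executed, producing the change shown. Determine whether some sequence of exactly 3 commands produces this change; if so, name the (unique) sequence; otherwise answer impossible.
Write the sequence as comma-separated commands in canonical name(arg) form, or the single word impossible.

key: cell and facing (now E) both changed — the 3 commands mix motion and turning
start: (0, 1) facing W
t=1 spin(right) ⇒ (0, 1) facing N
t=2 straight(2) ⇒ (0, 3) facing N
t=3 spin(right) ⇒ (0, 3) facing E
no other 3-command option fits: unique.

spin(right), straight(2), spin(right)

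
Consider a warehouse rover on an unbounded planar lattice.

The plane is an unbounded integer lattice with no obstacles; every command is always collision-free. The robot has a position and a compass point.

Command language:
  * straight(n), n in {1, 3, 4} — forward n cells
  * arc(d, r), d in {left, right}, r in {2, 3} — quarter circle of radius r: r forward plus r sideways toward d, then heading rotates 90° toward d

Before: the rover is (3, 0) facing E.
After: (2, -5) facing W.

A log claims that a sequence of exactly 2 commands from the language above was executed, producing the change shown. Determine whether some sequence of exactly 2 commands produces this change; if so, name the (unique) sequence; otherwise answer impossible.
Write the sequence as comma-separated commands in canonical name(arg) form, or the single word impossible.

key: running arc(right, 3) before arc(right, 2) would end elsewhere — order is forced
begin: (3, 0) facing E
1. arc(right, 2) → (5, -2) facing S
2. arc(right, 3) → (2, -5) facing W
all 49 alternatives checked — unique.

arc(right, 2), arc(right, 3)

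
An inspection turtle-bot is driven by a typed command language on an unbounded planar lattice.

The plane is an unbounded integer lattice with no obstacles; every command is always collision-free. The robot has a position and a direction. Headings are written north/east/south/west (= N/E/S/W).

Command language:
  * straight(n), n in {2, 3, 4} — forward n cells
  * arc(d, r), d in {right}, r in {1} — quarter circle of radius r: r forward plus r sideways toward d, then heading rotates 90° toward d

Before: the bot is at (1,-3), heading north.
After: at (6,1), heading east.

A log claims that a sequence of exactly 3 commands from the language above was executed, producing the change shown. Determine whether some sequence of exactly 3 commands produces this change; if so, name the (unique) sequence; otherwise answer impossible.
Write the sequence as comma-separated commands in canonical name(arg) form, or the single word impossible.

key: position moved to (6,1) AND the heading swung to E — translation plus rotation needed
begin: at (1,-3), heading north
[1] after straight(3): at (1,0), heading north
[2] after arc(right, 1): at (2,1), heading east
[3] after straight(4): at (6,1), heading east
no rival 3-sequence matches.

straight(3), arc(right, 1), straight(4)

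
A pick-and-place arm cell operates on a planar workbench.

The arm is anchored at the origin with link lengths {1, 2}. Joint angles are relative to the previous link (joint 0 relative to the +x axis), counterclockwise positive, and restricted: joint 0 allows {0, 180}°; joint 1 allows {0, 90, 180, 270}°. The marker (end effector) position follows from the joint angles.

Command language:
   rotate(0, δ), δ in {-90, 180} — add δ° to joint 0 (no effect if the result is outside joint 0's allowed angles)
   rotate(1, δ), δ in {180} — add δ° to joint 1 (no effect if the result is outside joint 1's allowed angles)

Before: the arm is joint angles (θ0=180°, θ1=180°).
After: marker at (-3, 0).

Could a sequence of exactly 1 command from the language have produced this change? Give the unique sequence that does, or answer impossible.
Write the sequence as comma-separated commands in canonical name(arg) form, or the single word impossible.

from: joint angles (θ0=180°, θ1=180°)
1. rotate(1, 180) → joint angles (θ0=180°, θ1=0°)
all 3 alternatives checked — unique.

rotate(1, 180)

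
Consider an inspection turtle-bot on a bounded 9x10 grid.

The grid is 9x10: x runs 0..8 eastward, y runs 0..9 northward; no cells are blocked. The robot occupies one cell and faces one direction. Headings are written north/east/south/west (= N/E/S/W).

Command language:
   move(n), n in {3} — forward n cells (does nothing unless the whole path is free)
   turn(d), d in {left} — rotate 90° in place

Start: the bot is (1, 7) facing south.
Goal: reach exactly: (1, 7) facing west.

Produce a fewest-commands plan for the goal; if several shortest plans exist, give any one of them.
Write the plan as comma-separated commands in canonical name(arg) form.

initial: (1, 7) facing south
[1] after turn(left): (1, 7) facing east
[2] after turn(left): (1, 7) facing north
[3] after turn(left): (1, 7) facing west
minimal: 3 command(s), checked below 3.

turn(left), turn(left), turn(left)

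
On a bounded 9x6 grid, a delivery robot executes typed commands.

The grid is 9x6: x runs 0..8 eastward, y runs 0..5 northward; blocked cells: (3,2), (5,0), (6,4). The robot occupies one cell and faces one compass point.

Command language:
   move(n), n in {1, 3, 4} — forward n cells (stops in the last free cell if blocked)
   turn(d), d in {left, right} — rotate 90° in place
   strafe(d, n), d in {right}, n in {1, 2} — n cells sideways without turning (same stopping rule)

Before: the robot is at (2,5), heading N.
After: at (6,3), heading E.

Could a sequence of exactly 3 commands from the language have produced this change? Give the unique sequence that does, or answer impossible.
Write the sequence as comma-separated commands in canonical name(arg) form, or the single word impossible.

key: position moved to (6,3) AND the heading swung to E — translation plus rotation needed
initial: at (2,5), heading N
1. turn(right) → at (2,5), heading E
2. strafe(right, 2) → at (2,3), heading E
3. move(4) → at (6,3), heading E
uniquely the one of 343 3-step routes that fits.

turn(right), strafe(right, 2), move(4)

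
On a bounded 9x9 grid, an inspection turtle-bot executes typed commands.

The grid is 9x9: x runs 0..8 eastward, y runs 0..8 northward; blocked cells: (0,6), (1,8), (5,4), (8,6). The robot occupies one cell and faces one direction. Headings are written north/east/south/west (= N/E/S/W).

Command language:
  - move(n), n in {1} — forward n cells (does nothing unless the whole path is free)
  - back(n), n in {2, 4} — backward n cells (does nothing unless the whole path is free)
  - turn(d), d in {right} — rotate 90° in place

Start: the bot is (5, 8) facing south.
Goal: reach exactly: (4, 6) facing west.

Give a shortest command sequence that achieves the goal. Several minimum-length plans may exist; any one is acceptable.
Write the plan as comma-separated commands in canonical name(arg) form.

t0: (5, 8) facing south
t=1 move(1) ⇒ (5, 7) facing south
t=2 move(1) ⇒ (5, 6) facing south
t=3 turn(right) ⇒ (5, 6) facing west
t=4 move(1) ⇒ (4, 6) facing west
nothing shorter than 4 reaches the goal.

move(1), move(1), turn(right), move(1)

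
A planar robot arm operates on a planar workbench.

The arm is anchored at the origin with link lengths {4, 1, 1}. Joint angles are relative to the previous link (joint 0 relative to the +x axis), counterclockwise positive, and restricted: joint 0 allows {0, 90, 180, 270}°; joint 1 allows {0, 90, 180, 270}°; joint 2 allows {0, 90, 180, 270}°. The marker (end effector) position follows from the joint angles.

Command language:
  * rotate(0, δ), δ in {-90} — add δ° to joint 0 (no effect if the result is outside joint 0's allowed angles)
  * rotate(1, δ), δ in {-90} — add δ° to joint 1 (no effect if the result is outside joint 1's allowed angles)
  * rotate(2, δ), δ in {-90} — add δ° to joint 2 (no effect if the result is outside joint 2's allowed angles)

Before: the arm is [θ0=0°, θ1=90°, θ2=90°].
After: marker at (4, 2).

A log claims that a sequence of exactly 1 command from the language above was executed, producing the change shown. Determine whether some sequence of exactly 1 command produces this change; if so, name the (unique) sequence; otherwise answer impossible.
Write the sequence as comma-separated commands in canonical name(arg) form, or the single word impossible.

rotate(2, -90)

start: [θ0=0°, θ1=90°, θ2=90°]
[1] after rotate(2, -90): [θ0=0°, θ1=90°, θ2=0°]
all 3 alternatives checked — unique.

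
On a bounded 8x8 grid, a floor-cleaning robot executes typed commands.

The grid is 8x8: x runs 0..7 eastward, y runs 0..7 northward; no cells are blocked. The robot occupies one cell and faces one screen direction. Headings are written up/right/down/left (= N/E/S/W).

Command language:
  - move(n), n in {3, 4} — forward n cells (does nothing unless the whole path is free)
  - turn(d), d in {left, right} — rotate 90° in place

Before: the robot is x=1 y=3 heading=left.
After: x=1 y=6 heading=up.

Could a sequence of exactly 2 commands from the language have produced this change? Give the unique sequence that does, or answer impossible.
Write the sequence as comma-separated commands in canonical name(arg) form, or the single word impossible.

key: order matters: swapping turn(right) and move(3) lands elsewhere
begin: x=1 y=3 heading=left
1. turn(right) → x=1 y=3 heading=up
2. move(3) → x=1 y=6 heading=up
no other 2-command option fits: unique.

turn(right), move(3)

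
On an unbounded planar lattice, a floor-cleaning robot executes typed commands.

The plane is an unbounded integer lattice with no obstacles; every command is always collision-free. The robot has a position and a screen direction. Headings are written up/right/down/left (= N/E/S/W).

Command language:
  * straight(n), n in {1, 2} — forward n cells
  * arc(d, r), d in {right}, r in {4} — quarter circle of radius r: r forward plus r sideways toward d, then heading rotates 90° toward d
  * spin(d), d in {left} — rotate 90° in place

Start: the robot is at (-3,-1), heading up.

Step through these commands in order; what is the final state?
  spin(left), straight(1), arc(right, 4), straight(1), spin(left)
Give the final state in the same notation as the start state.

start: at (-3,-1), heading up
1. spin(left) → at (-3,-1), heading left
2. straight(1) → at (-4,-1), heading left
3. arc(right, 4) → at (-8,3), heading up
4. straight(1) → at (-8,4), heading up
5. spin(left) → at (-8,4), heading left

at (-8,4), heading left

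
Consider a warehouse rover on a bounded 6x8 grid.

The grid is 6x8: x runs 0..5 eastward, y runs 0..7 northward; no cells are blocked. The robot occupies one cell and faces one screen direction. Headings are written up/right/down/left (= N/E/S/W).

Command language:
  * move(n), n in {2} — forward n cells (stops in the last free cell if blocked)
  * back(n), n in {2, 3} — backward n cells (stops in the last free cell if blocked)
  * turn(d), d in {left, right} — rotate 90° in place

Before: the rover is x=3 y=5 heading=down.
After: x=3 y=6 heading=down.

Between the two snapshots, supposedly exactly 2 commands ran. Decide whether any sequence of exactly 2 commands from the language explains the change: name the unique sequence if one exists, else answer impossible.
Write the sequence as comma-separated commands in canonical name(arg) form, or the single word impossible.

move(2), back(3)

key: heading stays S — no command in the sequence turns
begin: x=3 y=5 heading=down
t=1 move(2) ⇒ x=3 y=3 heading=down
t=2 back(3) ⇒ x=3 y=6 heading=down
all 25 alternatives checked — unique.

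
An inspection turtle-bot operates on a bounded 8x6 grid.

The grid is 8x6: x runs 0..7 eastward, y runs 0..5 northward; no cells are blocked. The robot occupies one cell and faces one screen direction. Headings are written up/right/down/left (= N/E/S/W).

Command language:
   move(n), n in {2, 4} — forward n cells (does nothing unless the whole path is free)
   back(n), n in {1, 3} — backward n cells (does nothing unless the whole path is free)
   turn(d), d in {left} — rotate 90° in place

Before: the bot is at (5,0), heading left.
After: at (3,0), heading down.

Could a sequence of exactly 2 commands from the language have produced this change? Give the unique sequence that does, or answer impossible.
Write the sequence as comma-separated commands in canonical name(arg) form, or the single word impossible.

key: running turn(left) before move(2) would end elsewhere — order is forced
start: at (5,0), heading left
[1] after move(2): at (3,0), heading left
[2] after turn(left): at (3,0), heading down
uniquely the one of 25 2-step routes that fits.

move(2), turn(left)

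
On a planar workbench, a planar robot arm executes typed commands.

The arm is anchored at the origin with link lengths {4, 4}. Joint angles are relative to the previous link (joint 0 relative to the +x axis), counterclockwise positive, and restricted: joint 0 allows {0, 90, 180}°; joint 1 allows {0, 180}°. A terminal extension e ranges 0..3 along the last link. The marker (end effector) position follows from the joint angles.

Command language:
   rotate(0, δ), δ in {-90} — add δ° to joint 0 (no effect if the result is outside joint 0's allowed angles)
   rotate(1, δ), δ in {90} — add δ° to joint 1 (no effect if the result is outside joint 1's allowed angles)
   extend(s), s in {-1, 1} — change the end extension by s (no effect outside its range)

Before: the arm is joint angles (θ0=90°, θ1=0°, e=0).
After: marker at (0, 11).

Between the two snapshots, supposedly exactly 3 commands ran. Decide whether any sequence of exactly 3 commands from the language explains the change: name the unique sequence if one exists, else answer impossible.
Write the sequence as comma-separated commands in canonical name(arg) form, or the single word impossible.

start: joint angles (θ0=90°, θ1=0°, e=0)
step 1 (extend(1)): joint angles (θ0=90°, θ1=0°, e=1)
step 2 (extend(1)): joint angles (θ0=90°, θ1=0°, e=2)
step 3 (extend(1)): joint angles (θ0=90°, θ1=0°, e=3)
no other 3-command option fits: unique.

extend(1), extend(1), extend(1)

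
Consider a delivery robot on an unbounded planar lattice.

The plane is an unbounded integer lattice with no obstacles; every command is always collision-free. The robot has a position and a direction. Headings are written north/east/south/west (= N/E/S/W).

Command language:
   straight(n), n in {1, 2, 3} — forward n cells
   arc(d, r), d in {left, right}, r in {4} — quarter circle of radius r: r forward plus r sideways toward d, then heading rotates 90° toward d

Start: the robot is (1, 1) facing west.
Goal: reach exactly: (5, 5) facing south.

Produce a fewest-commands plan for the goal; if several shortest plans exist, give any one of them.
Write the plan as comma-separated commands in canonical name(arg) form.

t0: (1, 1) facing west
t=1 arc(right, 4) ⇒ (-3, 5) facing north
t=2 arc(right, 4) ⇒ (1, 9) facing east
t=3 arc(right, 4) ⇒ (5, 5) facing south
no 2-step plan works, so 3 is optimal.

arc(right, 4), arc(right, 4), arc(right, 4)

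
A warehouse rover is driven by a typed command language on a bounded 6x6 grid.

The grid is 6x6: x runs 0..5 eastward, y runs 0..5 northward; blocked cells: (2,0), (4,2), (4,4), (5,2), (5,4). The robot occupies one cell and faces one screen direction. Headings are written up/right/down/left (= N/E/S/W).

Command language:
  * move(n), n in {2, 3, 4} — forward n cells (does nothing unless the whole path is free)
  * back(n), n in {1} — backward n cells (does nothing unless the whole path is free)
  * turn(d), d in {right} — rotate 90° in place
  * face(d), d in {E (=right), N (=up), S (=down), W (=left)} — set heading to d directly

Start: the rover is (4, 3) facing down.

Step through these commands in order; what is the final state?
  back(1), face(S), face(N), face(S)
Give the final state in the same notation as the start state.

(4, 3) facing down

from: (4, 3) facing down
step 1 (back(1)): (4, 3) facing down
step 2 (face(S)): (4, 3) facing down
step 3 (face(N)): (4, 3) facing up
step 4 (face(S)): (4, 3) facing down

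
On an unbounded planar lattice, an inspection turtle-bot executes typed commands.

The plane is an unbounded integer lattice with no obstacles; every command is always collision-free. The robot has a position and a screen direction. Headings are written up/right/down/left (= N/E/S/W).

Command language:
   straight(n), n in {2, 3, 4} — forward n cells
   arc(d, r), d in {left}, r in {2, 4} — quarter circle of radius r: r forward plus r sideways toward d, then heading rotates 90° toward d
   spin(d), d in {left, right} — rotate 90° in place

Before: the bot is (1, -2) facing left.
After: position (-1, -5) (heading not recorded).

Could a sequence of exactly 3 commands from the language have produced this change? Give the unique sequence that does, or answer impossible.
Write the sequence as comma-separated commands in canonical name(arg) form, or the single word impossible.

key: running straight(3) before straight(2) would end elsewhere — order is forced
begin: (1, -2) facing left
t=1 straight(2) ⇒ (-1, -2) facing left
t=2 spin(left) ⇒ (-1, -2) facing down
t=3 straight(3) ⇒ (-1, -5) facing down
all 343 alternatives checked — unique.

straight(2), spin(left), straight(3)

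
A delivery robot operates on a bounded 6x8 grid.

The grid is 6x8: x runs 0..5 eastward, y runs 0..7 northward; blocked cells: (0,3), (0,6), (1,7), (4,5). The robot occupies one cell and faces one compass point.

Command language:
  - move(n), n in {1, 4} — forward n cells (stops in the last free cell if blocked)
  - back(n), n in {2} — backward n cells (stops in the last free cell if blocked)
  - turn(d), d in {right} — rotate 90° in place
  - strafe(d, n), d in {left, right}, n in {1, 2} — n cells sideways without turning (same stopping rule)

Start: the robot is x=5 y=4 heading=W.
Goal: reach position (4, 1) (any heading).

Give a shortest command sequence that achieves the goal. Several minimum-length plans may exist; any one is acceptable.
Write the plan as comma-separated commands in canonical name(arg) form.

move(1), strafe(left, 1), strafe(left, 2)

from: x=5 y=4 heading=W
1. move(1) → x=4 y=4 heading=W
2. strafe(left, 1) → x=4 y=3 heading=W
3. strafe(left, 2) → x=4 y=1 heading=W
minimal: 3 command(s), checked below 3.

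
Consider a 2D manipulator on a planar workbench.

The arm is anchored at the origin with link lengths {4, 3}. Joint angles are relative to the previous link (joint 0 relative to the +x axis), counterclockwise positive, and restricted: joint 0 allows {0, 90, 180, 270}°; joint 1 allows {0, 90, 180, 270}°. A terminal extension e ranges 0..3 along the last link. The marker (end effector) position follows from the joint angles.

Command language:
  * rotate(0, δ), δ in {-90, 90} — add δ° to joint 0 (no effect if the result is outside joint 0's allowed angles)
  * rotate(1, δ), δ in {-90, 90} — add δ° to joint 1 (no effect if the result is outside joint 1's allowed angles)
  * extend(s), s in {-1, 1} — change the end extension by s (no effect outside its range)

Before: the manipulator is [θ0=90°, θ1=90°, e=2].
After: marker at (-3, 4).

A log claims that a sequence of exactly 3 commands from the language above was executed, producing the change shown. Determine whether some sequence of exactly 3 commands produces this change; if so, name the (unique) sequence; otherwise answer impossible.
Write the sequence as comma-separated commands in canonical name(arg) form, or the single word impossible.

extend(-1), extend(-1), extend(-1)

from: [θ0=90°, θ1=90°, e=2]
step 1 (extend(-1)): [θ0=90°, θ1=90°, e=1]
step 2 (extend(-1)): [θ0=90°, θ1=90°, e=0]
step 3 (extend(-1)): [θ0=90°, θ1=90°, e=0]
no other 3-command option fits: unique.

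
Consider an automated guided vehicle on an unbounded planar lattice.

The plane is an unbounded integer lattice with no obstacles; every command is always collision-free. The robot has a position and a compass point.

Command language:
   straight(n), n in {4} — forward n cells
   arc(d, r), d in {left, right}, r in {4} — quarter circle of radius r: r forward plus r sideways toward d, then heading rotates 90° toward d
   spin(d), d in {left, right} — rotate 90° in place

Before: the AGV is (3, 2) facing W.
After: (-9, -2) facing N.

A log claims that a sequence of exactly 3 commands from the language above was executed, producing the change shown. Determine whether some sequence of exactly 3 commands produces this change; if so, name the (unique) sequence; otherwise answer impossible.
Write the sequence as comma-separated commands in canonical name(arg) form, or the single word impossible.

key: cell and facing (now N) both changed — the 3 commands mix motion and turning
begin: (3, 2) facing W
t=1 arc(left, 4) ⇒ (-1, -2) facing S
t=2 arc(right, 4) ⇒ (-5, -6) facing W
t=3 arc(right, 4) ⇒ (-9, -2) facing N
uniquely the one of 125 3-step routes that fits.

arc(left, 4), arc(right, 4), arc(right, 4)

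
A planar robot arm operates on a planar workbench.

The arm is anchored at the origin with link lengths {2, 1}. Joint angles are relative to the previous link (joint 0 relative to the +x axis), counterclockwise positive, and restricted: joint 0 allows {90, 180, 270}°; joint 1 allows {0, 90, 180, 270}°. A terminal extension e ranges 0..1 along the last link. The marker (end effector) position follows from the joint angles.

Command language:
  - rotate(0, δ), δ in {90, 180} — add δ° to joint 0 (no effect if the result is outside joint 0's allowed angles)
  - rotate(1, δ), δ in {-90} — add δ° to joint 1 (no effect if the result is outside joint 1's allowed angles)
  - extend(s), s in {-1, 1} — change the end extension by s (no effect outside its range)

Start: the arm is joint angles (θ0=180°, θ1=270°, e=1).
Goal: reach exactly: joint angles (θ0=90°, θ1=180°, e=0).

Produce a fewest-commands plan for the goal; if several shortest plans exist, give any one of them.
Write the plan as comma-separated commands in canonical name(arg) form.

extend(-1), rotate(1, -90), rotate(0, 90), rotate(0, 180)

from: joint angles (θ0=180°, θ1=270°, e=1)
[1] after extend(-1): joint angles (θ0=180°, θ1=270°, e=0)
[2] after rotate(1, -90): joint angles (θ0=180°, θ1=180°, e=0)
[3] after rotate(0, 90): joint angles (θ0=270°, θ1=180°, e=0)
[4] after rotate(0, 180): joint angles (θ0=90°, θ1=180°, e=0)
no 3-step plan works, so 4 is optimal.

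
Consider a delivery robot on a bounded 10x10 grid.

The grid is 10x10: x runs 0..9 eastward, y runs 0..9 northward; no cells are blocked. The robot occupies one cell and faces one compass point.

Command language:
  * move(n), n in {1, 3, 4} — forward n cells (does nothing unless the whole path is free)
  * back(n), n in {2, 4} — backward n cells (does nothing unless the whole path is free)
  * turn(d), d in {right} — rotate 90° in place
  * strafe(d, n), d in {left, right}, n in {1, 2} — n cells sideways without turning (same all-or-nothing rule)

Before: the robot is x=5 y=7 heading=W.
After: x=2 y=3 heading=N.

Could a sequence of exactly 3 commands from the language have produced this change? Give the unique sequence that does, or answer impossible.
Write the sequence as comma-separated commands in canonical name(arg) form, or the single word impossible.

key: cell and facing (now N) both changed — the 3 commands mix motion and turning
initial: x=5 y=7 heading=W
[1] after move(3): x=2 y=7 heading=W
[2] after turn(right): x=2 y=7 heading=N
[3] after back(4): x=2 y=3 heading=N
uniquely the one of 1000 3-step routes that fits.

move(3), turn(right), back(4)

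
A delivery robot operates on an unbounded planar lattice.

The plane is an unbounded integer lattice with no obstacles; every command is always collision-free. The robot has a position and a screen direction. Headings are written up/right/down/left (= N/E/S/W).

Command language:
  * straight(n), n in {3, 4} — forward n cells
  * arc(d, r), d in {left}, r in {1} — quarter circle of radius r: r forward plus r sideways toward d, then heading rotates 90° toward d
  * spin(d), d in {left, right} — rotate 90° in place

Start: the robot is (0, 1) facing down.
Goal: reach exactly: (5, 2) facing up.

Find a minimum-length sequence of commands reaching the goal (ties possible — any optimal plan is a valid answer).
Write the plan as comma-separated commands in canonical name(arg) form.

begin: (0, 1) facing down
step 1 (spin(left)): (0, 1) facing right
step 2 (straight(4)): (4, 1) facing right
step 3 (arc(left, 1)): (5, 2) facing up
nothing shorter than 3 reaches the goal.

spin(left), straight(4), arc(left, 1)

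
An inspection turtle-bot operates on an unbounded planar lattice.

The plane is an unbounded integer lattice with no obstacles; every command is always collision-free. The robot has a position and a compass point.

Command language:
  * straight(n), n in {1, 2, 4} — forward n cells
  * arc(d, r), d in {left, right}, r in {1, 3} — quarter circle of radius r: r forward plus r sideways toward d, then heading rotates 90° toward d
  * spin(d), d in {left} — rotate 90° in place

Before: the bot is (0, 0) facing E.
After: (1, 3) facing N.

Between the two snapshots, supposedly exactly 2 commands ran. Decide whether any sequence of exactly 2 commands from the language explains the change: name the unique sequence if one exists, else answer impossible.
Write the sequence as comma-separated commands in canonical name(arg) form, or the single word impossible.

arc(left, 1), straight(2)

key: running straight(2) before arc(left, 1) would end elsewhere — order is forced
t0: (0, 0) facing E
1. arc(left, 1) → (1, 1) facing N
2. straight(2) → (1, 3) facing N
no rival 2-sequence matches.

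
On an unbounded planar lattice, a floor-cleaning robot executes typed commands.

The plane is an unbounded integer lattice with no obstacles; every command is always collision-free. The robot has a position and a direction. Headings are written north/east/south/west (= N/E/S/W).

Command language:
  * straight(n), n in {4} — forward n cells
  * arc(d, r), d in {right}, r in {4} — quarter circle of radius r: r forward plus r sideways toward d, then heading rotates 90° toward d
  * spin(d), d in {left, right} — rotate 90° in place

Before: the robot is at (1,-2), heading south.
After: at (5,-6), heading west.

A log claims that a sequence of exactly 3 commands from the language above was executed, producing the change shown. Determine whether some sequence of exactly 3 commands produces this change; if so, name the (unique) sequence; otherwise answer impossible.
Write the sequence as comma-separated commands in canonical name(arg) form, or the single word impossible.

key: position moved to (5,-6) AND the heading swung to W — translation plus rotation needed
start: at (1,-2), heading south
[1] after spin(left): at (1,-2), heading east
[2] after arc(right, 4): at (5,-6), heading south
[3] after spin(right): at (5,-6), heading west
no rival 3-sequence matches.

spin(left), arc(right, 4), spin(right)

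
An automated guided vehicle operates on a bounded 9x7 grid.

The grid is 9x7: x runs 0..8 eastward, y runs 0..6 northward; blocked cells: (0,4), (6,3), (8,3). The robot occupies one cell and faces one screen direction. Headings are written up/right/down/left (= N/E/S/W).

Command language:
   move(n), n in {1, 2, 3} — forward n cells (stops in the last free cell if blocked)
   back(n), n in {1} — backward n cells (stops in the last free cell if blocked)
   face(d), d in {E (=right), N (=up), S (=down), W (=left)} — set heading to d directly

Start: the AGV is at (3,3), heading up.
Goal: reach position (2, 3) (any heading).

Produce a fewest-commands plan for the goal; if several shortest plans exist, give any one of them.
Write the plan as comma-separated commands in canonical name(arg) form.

from: at (3,3), heading up
[1] after face(W): at (3,3), heading left
[2] after move(1): at (2,3), heading left
shorter routes all fall short; 2 is best.

face(W), move(1)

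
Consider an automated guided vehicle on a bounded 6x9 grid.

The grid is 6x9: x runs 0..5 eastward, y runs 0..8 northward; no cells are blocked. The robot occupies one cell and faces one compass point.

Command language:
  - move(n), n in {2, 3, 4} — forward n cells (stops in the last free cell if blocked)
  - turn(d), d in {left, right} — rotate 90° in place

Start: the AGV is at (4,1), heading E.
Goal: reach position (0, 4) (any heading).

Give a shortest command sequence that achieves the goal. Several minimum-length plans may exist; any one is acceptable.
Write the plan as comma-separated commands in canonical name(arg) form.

turn(left), move(3), turn(left), move(4)

from: at (4,1), heading E
1. turn(left) → at (4,1), heading N
2. move(3) → at (4,4), heading N
3. turn(left) → at (4,4), heading W
4. move(4) → at (0,4), heading W
minimal: 4 command(s), checked below 4.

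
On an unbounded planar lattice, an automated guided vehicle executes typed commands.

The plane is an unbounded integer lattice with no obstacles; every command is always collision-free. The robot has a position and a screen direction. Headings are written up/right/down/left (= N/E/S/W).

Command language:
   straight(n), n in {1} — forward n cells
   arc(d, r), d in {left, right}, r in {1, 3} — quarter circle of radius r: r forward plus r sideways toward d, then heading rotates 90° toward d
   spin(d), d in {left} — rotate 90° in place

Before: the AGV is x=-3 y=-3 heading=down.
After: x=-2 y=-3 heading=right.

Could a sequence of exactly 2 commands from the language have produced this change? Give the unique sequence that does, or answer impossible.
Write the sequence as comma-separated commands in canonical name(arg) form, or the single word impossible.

key: running straight(1) before spin(left) would end elsewhere — order is forced
initial: x=-3 y=-3 heading=down
1. spin(left) → x=-3 y=-3 heading=right
2. straight(1) → x=-2 y=-3 heading=right
all 36 alternatives checked — unique.

spin(left), straight(1)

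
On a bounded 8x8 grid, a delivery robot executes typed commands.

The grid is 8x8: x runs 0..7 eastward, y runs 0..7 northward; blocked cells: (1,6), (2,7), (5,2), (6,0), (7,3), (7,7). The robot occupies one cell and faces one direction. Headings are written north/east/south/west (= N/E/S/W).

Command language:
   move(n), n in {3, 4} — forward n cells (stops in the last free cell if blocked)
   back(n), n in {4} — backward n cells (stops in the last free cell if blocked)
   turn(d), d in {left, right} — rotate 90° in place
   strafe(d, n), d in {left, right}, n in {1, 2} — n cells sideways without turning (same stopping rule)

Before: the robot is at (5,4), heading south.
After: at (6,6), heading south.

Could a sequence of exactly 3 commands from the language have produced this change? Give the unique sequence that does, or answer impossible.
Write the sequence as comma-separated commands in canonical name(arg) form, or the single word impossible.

strafe(left, 2), back(4), strafe(right, 1)

key: back(4) is stopped early by the blocked cell at (7,7)
from: at (5,4), heading south
1. strafe(left, 2) → at (7,4), heading south
2. back(4) → at (7,6), heading south
3. strafe(right, 1) → at (6,6), heading south
no other 3-command option fits: unique.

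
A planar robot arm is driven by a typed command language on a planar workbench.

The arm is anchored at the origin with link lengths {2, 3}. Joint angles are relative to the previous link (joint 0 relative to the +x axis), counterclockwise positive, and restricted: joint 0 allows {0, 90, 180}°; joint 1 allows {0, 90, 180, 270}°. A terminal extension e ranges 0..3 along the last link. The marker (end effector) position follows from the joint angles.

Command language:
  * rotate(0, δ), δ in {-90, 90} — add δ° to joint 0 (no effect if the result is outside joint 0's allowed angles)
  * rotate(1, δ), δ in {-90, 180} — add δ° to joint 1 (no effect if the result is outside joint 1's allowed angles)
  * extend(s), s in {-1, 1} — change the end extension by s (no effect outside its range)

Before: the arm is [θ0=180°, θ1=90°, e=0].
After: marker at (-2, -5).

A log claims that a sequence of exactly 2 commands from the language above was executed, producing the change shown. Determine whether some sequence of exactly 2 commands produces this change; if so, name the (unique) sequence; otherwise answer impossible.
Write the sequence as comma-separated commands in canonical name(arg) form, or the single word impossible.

extend(1), extend(1)

from: [θ0=180°, θ1=90°, e=0]
step 1 (extend(1)): [θ0=180°, θ1=90°, e=1]
step 2 (extend(1)): [θ0=180°, θ1=90°, e=2]
no other 2-command option fits: unique.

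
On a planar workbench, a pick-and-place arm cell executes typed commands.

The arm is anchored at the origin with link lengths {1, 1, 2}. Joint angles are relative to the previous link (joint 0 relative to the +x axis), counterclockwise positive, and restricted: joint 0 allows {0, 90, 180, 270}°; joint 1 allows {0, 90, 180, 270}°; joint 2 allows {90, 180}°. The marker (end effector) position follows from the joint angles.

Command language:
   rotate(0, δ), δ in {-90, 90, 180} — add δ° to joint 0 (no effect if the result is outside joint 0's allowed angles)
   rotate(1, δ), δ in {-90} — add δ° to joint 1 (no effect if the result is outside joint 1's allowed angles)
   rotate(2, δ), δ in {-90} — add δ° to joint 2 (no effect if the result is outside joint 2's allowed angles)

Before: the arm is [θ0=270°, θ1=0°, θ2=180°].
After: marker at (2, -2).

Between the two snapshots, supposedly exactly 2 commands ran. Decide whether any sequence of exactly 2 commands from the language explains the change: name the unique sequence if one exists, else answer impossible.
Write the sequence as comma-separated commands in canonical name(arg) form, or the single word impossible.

initial: [θ0=270°, θ1=0°, θ2=180°]
[1] after rotate(2, -90): [θ0=270°, θ1=0°, θ2=90°]
[2] after rotate(2, -90): [θ0=270°, θ1=0°, θ2=90°]
all 25 alternatives checked — unique.

rotate(2, -90), rotate(2, -90)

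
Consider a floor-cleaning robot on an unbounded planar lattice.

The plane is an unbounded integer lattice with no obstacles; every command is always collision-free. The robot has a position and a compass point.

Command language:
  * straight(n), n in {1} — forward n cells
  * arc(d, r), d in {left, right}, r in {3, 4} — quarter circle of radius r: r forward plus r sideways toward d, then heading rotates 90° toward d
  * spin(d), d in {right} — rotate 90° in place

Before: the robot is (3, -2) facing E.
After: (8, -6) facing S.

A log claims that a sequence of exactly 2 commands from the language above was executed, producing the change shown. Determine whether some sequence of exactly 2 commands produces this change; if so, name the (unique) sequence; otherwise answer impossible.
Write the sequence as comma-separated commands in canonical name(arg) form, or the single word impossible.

key: position moved to (8,-6) AND the heading swung to S — translation plus rotation needed
start: (3, -2) facing E
1. straight(1) → (4, -2) facing E
2. arc(right, 4) → (8, -6) facing S
uniquely the one of 36 2-step routes that fits.

straight(1), arc(right, 4)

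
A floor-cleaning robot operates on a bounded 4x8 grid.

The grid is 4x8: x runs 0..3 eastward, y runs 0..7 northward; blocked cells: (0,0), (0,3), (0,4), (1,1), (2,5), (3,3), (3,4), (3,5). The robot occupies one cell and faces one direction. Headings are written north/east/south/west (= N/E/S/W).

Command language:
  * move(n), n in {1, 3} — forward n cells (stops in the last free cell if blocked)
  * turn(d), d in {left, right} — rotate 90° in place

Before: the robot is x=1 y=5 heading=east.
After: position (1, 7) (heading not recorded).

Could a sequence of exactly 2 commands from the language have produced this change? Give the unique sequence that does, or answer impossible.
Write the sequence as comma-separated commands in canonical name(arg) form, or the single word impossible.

turn(left), move(3)

key: move(3) runs into the grid edge before its full distance
start: x=1 y=5 heading=east
[1] after turn(left): x=1 y=5 heading=north
[2] after move(3): x=1 y=7 heading=north
no rival 2-sequence matches.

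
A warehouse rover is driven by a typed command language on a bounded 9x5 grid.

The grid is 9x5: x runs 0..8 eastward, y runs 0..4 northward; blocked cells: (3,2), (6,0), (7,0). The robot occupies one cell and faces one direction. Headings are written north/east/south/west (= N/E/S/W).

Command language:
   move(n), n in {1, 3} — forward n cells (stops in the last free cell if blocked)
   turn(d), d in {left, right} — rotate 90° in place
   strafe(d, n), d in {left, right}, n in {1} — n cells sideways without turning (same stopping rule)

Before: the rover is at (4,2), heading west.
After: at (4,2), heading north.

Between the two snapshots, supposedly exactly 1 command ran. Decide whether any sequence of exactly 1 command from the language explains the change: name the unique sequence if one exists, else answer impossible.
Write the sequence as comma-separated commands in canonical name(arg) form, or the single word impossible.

turn(right)

key: parked at (4,2) the whole time — nothing moves the robot
start: at (4,2), heading west
[1] after turn(right): at (4,2), heading north
no rival 1-sequence matches.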